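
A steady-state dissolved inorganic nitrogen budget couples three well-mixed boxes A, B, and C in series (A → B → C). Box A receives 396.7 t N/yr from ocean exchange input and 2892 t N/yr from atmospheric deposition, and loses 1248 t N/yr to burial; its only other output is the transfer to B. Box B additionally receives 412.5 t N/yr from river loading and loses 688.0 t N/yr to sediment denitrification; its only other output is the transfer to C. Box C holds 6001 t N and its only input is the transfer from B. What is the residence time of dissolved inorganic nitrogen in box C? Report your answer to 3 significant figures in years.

3.40 yr

Box A: F(A→B) = (396.7 + 2892) − 1248 = 2040.7 t N/yr.
Box B: F(B→C) = (2040.7 + 412.5) − 688.0 = 1765.2 t N/yr.
Box C throughput = its input = 1765.2 t N/yr; τ = 6001 / 1765.2 = 3.400 yr.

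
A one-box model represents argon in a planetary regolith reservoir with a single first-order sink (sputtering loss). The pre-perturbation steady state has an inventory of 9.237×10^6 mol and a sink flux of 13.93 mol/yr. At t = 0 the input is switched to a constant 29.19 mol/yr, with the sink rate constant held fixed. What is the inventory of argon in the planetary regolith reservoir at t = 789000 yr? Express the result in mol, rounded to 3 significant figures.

τ = M₀/F₀ = 9.237×10^6/13.93 = 663100 yr; rate constant k = 1/τ.
New steady state M_∞ = F₁/k = F₁·τ = 29.19 × 663100 = 1.9356×10^7 mol.
M(t) = M_∞ + (M₀ − M_∞)·e^(−t/τ); t/τ = 789000/663100 = 1.190, so e^(−t/τ) = 0.3043.
M(t) = 1.9356×10^7 − 1.012×10^7 × 0.3043 = 1.6277×10^7 mol.

1.63×10^7 mol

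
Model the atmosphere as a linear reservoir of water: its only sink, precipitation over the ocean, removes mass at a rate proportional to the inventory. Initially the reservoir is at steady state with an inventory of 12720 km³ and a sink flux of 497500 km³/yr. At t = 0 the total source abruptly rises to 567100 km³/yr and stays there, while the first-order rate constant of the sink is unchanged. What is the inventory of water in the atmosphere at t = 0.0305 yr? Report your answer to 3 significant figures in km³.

14000 km³

The sink rate constant is k = F₀/M₀ = 497500/12720 = 39.11 yr⁻¹.
Solving dM/dt = F₁ − kM with M(0) = M₀ gives M(t) = F₁/k + (M₀ − F₁/k)·e^(−kt).
F₁/k = 567100/39.11 = 14500 km³; kt = 39.11 × 0.0305 = 1.193, e^(−kt) = 0.3033.
M(0.0305) = 14500 + (12720 − 14500) × 0.3033 = 14500 − 539.8 = 13960 km³.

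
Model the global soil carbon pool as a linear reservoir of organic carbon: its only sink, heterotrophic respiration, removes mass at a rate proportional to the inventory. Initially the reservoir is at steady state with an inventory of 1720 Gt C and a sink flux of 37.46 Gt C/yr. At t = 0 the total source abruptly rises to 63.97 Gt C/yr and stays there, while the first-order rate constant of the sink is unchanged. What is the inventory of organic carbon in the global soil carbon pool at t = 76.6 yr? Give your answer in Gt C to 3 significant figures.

2710 Gt C

Residence time τ = M₀/F₀ = 45.92 yr. The eventual steady state is M_∞ = M₀·(F₁/F₀) = 1720 × 63.97/37.46 = 2937.2 Gt C.
The anomaly ΔM(t) = M(t) − M_∞ decays as ΔM₀·e^(−t/τ) with ΔM₀ = 1720 − 2937.2 = −1217 Gt C.
At t = 76.6 yr, e^(−t/τ) = e^(−1.668) = 0.1886, so ΔM = −229.5 Gt C and M = 2937.2 − 229.5 = 2707.7 Gt C.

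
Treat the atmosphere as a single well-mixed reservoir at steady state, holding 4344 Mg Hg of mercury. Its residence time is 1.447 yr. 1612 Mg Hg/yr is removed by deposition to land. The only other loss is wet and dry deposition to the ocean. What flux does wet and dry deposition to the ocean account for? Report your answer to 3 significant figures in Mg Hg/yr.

Total removal F = M/τ = 4344 / 1.447 = 3002 Mg Hg/yr.
Wet and dry deposition to the ocean = F − (1612) = 3002 − 1612 = 1390 Mg Hg/yr.

1390 Mg Hg/yr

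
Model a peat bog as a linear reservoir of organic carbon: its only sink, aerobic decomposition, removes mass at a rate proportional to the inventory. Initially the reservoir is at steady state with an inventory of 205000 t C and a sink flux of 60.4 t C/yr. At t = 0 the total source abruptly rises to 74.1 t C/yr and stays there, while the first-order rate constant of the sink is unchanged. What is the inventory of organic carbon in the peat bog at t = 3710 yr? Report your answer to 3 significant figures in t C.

The sink rate constant is k = F₀/M₀ = 60.4/205000 = 0.0002946 yr⁻¹.
Solving dM/dt = F₁ − kM with M(0) = M₀ gives M(t) = F₁/k + (M₀ − F₁/k)·e^(−kt).
F₁/k = 74.1/0.0002946 = 251500 t C; kt = 0.0002946 × 3710 = 1.093, e^(−kt) = 0.3352.
M(3710) = 251500 + (205000 − 251500) × 0.3352 = 251500 − 15590 = 235910 t C.

236000 t C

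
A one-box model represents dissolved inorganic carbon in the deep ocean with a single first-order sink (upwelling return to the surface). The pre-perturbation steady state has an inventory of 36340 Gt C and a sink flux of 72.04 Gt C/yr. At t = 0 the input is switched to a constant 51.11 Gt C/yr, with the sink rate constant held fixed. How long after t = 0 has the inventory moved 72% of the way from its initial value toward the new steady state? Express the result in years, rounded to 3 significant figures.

642 yr

τ = M₀/F₀ = 36340/72.04 = 504.4 yr.
The remaining gap fraction is e^(−t/τ); 72% covered ⇒ e^(−t/τ) = 0.280.
t = −τ ln(0.280) = 504.4 × 1.273 = 642.1 yr.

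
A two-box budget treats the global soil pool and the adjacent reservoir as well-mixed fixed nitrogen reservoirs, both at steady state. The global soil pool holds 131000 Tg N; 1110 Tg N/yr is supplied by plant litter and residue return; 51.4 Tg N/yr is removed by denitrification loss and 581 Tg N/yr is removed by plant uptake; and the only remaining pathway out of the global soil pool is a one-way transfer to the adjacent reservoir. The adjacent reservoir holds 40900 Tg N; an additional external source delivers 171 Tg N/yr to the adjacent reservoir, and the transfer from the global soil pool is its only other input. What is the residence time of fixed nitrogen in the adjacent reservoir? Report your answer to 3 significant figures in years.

Balance the global soil pool: ΣF_in = 1110.0 Tg N/yr.
Transfer to the adjacent reservoir = ΣF_in − (51.4 + 581) = 477.60 Tg N/yr.
Total input to the adjacent reservoir = 477.60 + 171 = 648.60 Tg N/yr; at steady state this equals its total output.
τ = M / F = 40900 / 648.60 = 63.06 yr.

63.1 yr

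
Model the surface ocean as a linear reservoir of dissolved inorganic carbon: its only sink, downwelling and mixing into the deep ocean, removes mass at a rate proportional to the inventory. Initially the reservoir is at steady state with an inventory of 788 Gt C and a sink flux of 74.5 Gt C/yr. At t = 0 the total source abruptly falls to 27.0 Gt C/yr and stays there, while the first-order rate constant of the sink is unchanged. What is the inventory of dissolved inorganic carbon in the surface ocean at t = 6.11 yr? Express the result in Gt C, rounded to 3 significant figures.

568 Gt C

The sink rate constant is k = F₀/M₀ = 74.5/788 = 0.09454 yr⁻¹.
Solving dM/dt = F₁ − kM with M(0) = M₀ gives M(t) = F₁/k + (M₀ − F₁/k)·e^(−kt).
F₁/k = 27.0/0.09454 = 285.58 Gt C; kt = 0.09454 × 6.11 = 0.5777, e^(−kt) = 0.5612.
M(6.11) = 285.58 + (788 − 285.58) × 0.5612 = 285.58 + 282.0 = 567.55 Gt C.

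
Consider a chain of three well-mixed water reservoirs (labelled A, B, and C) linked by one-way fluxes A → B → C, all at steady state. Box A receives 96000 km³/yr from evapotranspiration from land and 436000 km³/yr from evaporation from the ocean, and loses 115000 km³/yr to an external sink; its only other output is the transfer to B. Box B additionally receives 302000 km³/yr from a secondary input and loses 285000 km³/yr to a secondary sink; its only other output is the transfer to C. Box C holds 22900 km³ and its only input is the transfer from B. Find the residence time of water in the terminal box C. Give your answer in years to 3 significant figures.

0.0528 yr

Box A: F(A→B) = (96000 + 436000) − 115000 = 417000 km³/yr.
Box B: F(B→C) = (417000 + 302000) − 285000 = 434000 km³/yr.
Box C throughput = its input = 434000 km³/yr; τ = 22900 / 434000 = 0.05276 yr.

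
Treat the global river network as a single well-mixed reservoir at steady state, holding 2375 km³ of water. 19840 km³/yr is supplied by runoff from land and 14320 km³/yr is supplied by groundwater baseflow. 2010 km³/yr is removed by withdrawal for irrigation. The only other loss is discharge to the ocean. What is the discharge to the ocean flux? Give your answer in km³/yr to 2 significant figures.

32000 km³/yr

At steady state ΣF_in = ΣF_out.
ΣF_in = 19840 + 14320 = 34160 km³/yr.
Discharge to the ocean flux = ΣF_in − (2010) = 34160 − 2010 = 32150 km³/yr.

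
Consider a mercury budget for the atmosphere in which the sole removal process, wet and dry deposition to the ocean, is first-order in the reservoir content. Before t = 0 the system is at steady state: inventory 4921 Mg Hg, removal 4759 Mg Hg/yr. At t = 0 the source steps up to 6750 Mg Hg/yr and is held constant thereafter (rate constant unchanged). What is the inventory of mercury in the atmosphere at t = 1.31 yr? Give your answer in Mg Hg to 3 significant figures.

Residence time τ = M₀/F₀ = 1.034 yr. The eventual steady state is M_∞ = M₀·(F₁/F₀) = 4921 × 6750/4759 = 6979.8 Mg Hg.
The anomaly ΔM(t) = M(t) − M_∞ decays as ΔM₀·e^(−t/τ) with ΔM₀ = 4921 − 6979.8 = −2059 Mg Hg.
At t = 1.31 yr, e^(−t/τ) = e^(−1.267) = 0.2817, so ΔM = −580.0 Mg Hg and M = 6979.8 − 580.0 = 6399.8 Mg Hg.

6400 Mg Hg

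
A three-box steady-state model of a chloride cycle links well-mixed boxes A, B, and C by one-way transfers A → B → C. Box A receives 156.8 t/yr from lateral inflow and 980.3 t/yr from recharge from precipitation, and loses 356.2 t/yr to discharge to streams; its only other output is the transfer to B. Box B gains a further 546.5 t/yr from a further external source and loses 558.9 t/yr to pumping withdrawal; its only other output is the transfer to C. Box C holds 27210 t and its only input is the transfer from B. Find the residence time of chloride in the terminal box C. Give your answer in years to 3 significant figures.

35.4 yr

Box A: F(A→B) = (156.8 + 980.3) − 356.2 = 780.90 t/yr.
Box B: F(B→C) = (780.90 + 546.5) − 558.9 = 768.50 t/yr.
Box C throughput = its input = 768.50 t/yr; τ = 27210 / 768.50 = 35.41 yr.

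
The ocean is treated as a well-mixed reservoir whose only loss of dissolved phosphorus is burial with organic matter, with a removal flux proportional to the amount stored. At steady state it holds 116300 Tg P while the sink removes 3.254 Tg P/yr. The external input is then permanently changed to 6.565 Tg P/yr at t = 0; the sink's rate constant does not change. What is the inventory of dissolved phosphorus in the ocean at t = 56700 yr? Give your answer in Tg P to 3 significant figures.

210000 Tg P

τ = M₀/F₀ = 116300/3.254 = 35740 yr; rate constant k = 1/τ.
New steady state M_∞ = F₁/k = F₁·τ = 6.565 × 35740 = 234640 Tg P.
M(t) = M_∞ + (M₀ − M_∞)·e^(−t/τ); t/τ = 56700/35740 = 1.586, so e^(−t/τ) = 0.2047.
M(t) = 234640 − 118300 × 0.2047 = 210420 Tg P.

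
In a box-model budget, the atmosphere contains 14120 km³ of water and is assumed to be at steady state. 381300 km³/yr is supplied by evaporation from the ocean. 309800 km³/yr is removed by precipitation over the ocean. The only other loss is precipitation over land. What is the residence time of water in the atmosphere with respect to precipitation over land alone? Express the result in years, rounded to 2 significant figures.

0.20 yr

At steady state ΣF_in = ΣF_out.
ΣF_in = 381300 km³/yr.
Precipitation over land flux = ΣF_in − (309800) = 381300 − 309800 = 71500 km³/yr.
τ = M / F = 14120 / 71500 = 0.1975 yr.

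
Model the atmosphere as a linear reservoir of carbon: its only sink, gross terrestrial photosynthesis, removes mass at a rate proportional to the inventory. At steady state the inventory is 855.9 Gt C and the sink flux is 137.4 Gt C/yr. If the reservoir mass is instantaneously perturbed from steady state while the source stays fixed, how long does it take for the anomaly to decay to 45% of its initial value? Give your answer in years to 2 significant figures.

For a linear reservoir the anomaly decays as exp(−t/τ) with τ = M/F = 855.9/137.4 = 6.229 yr.
exp(−t/τ) = 0.45 ⇒ t = −τ ln(0.45) = 6.229 × 0.7985 = 4.974 yr.

5.0 yr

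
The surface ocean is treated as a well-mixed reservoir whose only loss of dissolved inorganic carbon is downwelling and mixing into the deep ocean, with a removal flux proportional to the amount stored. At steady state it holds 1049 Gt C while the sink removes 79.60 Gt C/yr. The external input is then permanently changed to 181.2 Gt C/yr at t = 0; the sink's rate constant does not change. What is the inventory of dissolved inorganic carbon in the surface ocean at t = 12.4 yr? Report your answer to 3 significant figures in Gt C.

1870 Gt C

τ = M₀/F₀ = 1049/79.60 = 13.18 yr; rate constant k = 1/τ.
New steady state M_∞ = F₁/k = F₁·τ = 181.2 × 13.18 = 2387.9 Gt C.
M(t) = M_∞ + (M₀ − M_∞)·e^(−t/τ); t/τ = 12.4/13.18 = 0.9409, so e^(−t/τ) = 0.3903.
M(t) = 2387.9 − 1339 × 0.3903 = 1865.4 Gt C.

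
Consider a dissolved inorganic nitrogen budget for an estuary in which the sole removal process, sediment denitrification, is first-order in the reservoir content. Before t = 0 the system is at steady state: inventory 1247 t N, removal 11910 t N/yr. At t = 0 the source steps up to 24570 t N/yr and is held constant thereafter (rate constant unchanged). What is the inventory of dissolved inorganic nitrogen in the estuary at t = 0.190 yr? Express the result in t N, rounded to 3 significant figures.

2360 t N

The sink rate constant is k = F₀/M₀ = 11910/1247 = 9.551 yr⁻¹.
Solving dM/dt = F₁ − kM with M(0) = M₀ gives M(t) = F₁/k + (M₀ − F₁/k)·e^(−kt).
F₁/k = 24570/9.551 = 2572.5 t N; kt = 9.551 × 0.190 = 1.815, e^(−kt) = 0.1629.
M(0.190) = 2572.5 + (1247 − 2572.5) × 0.1629 = 2572.5 − 215.9 = 2356.6 t N.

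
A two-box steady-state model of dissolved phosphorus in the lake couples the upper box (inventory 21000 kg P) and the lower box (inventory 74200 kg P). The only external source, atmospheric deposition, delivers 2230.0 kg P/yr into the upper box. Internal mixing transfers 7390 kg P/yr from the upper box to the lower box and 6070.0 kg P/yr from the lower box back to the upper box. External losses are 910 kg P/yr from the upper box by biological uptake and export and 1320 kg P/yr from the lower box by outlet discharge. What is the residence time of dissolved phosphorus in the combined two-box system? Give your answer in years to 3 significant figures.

For the system as a whole, the A↔B exchange is internal and contributes nothing to the throughput; only the external sinks remove mass.
M_total = 21000 + 74200 = 95200 kg P.
ΣF_external_out = 910 + 1320 = 2230.0 kg P/yr.
τ = M_total / ΣF_ext = 95200 / 2230.0 = 42.69 yr.

42.7 yr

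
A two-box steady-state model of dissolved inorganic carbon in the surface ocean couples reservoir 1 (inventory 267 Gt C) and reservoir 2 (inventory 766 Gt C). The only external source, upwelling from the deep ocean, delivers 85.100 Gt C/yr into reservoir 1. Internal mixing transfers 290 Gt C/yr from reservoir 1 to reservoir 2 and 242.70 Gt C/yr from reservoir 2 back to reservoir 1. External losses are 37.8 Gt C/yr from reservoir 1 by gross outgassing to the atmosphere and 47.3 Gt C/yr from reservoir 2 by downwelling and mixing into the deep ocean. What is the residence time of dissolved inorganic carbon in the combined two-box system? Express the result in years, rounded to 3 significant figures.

12.1 yr

Treat the two boxes together as one reservoir: the mixing fluxes between them are internal recycling, so τ = ΣM / Σ(external losses).
M_total = 267 + 766 = 1033.0 Gt C.
ΣF_external_out = 37.8 + 47.3 = 85.100 Gt C/yr.
τ = M_total / ΣF_ext = 1033.0 / 85.100 = 12.14 yr.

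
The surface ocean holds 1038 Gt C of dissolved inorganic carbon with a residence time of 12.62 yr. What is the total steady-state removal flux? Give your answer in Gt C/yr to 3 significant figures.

82.3 Gt C/yr

F = M / τ = 1038 / 12.62 = 82.25 Gt C/yr.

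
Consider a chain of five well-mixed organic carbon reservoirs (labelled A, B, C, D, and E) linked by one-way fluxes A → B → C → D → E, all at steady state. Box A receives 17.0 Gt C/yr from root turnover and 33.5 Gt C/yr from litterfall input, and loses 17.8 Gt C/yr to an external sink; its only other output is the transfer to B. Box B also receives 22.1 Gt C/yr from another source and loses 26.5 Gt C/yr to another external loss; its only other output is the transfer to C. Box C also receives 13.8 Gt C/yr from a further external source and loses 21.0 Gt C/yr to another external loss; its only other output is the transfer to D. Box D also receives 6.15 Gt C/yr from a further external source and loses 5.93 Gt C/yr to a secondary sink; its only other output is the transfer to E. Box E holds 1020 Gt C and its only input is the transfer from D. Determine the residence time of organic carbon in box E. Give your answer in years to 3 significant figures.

Box A: F(A→B) = (17.0 + 33.5) − 17.8 = 32.700 Gt C/yr.
Box B: F(B→C) = (32.700 + 22.1) − 26.5 = 28.300 Gt C/yr.
Box C: F(C→D) = (28.300 + 13.8) − 21.0 = 21.100 Gt C/yr.
Box D: F(D→E) = (21.100 + 6.15) − 5.93 = 21.320 Gt C/yr.
Box E throughput = its input = 21.320 Gt C/yr; τ = 1020 / 21.320 = 47.84 yr.

47.8 yr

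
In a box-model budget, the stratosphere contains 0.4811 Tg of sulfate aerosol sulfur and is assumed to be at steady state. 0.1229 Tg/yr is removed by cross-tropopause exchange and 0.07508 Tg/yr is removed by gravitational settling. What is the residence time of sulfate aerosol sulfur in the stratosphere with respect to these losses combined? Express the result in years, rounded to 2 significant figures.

Total removal = 0.1229 + 0.07508 = 0.19798 Tg/yr.
τ = M / ΣF_out = 0.4811 / 0.19798 = 2.430 yr.

2.4 yr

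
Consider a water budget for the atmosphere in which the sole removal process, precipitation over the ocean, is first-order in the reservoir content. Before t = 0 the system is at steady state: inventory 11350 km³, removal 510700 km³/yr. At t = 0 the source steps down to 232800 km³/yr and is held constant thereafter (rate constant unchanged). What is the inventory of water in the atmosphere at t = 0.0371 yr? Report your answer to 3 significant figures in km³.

Residence time τ = M₀/F₀ = 0.02222 yr. The eventual steady state is M_∞ = M₀·(F₁/F₀) = 11350 × 232800/510700 = 5173.8 km³.
The anomaly ΔM(t) = M(t) − M_∞ decays as ΔM₀·e^(−t/τ) with ΔM₀ = 11350 − 5173.8 = 6176 km³.
At t = 0.0371 yr, e^(−t/τ) = e^(−1.669) = 0.1884, so ΔM = 1163 km³ and M = 5173.8 + 1163 = 6337.3 km³.

6340 km³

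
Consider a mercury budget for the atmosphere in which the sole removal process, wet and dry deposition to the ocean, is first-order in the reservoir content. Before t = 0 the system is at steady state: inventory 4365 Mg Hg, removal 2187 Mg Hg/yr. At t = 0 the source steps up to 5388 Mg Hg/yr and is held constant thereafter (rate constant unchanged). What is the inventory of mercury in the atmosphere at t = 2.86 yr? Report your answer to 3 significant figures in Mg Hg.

τ = M₀/F₀ = 4365/2187 = 1.996 yr; rate constant k = 1/τ.
New steady state M_∞ = F₁/k = F₁·τ = 5388 × 1.996 = 10754 Mg Hg.
M(t) = M_∞ + (M₀ − M_∞)·e^(−t/τ); t/τ = 2.86/1.996 = 1.433, so e^(−t/τ) = 0.2386.
M(t) = 10754 − 6389 × 0.2386 = 9229.4 Mg Hg.

9230 Mg Hg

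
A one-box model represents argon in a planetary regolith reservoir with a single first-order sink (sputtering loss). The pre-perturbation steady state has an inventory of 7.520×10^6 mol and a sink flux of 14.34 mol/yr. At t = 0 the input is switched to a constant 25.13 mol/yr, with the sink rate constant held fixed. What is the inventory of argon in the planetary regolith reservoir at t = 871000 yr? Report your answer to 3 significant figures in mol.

τ = M₀/F₀ = 7.520×10^6/14.34 = 524400 yr; rate constant k = 1/τ.
New steady state M_∞ = F₁/k = F₁·τ = 25.13 × 524400 = 1.3178×10^7 mol.
M(t) = M_∞ + (M₀ − M_∞)·e^(−t/τ); t/τ = 871000/524400 = 1.661, so e^(−t/τ) = 0.1900.
M(t) = 1.3178×10^7 − 5.658×10^6 × 0.1900 = 1.2103×10^7 mol.

1.21×10^7 mol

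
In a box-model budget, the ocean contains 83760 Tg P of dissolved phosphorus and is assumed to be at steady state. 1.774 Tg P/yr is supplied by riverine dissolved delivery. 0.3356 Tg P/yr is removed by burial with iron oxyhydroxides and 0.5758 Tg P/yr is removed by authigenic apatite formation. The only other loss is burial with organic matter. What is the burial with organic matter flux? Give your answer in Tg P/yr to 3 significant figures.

At steady state ΣF_in = ΣF_out.
ΣF_in = 1.7740 Tg P/yr.
Burial with organic matter flux = ΣF_in − (0.3356 + 0.5758) = 1.7740 − 0.9114 = 0.8626 Tg P/yr.

0.863 Tg P/yr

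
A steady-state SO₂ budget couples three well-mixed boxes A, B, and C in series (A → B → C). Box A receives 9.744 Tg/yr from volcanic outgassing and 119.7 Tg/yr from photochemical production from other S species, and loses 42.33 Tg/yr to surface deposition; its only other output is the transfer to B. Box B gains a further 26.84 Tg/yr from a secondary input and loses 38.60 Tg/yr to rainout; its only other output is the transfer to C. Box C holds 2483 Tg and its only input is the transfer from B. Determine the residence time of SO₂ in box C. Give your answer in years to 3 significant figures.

33.0 yr

Box A: F(A→B) = (9.744 + 119.7) − 42.33 = 87.114 Tg/yr.
Box B: F(B→C) = (87.114 + 26.84) − 38.60 = 75.354 Tg/yr.
Box C throughput = its input = 75.354 Tg/yr; τ = 2483 / 75.354 = 32.95 yr.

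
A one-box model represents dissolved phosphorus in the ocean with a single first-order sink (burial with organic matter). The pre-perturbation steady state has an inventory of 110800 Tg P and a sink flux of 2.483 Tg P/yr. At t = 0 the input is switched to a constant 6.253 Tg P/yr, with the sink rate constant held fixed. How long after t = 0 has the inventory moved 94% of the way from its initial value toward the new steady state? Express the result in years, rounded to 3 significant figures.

126000 yr

τ = M₀/F₀ = 110800/2.483 = 44620 yr.
The remaining gap fraction is e^(−t/τ); 94% covered ⇒ e^(−t/τ) = 0.0600.
t = −τ ln(0.0600) = 44620 × 2.813 = 125500 yr.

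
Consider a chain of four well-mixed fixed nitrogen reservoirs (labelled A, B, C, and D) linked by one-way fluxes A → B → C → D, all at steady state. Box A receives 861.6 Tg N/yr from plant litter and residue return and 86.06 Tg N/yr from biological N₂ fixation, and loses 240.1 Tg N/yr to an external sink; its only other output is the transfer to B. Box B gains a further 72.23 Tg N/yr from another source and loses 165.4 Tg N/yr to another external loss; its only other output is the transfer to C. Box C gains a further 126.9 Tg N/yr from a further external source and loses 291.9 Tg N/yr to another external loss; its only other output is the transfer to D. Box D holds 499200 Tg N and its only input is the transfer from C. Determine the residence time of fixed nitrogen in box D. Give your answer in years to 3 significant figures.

Box A: F(A→B) = (861.6 + 86.06) − 240.1 = 707.56 Tg N/yr.
Box B: F(B→C) = (707.56 + 72.23) − 165.4 = 614.39 Tg N/yr.
Box C: F(C→D) = (614.39 + 126.9) − 291.9 = 449.39 Tg N/yr.
Box D throughput = its input = 449.39 Tg N/yr; τ = 499200 / 449.39 = 1111 yr.

1110 yr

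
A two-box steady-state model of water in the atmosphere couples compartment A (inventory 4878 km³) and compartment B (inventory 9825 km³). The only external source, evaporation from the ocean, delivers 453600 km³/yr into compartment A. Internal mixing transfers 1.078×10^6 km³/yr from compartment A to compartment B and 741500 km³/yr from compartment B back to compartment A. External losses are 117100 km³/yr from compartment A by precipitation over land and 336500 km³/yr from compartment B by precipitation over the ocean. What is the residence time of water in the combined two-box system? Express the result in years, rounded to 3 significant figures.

Treat the two boxes together as one reservoir: the mixing fluxes between them are internal recycling, so τ = ΣM / Σ(external losses).
M_total = 4878 + 9825 = 14703 km³.
ΣF_external_out = 117100 + 336500 = 453600 km³/yr.
τ = M_total / ΣF_ext = 14703 / 453600 = 0.03241 yr.

0.0324 yr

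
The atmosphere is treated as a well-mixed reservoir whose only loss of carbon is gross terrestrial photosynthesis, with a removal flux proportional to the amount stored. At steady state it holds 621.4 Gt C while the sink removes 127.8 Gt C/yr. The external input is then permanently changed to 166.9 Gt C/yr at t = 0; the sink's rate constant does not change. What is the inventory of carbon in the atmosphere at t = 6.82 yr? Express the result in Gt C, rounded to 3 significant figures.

765 Gt C

The sink rate constant is k = F₀/M₀ = 127.8/621.4 = 0.2057 yr⁻¹.
Solving dM/dt = F₁ − kM with M(0) = M₀ gives M(t) = F₁/k + (M₀ − F₁/k)·e^(−kt).
F₁/k = 166.9/0.2057 = 811.52 Gt C; kt = 0.2057 × 6.82 = 1.403, e^(−kt) = 0.2459.
M(6.82) = 811.52 + (621.4 − 811.52) × 0.2459 = 811.52 − 46.76 = 764.76 Gt C.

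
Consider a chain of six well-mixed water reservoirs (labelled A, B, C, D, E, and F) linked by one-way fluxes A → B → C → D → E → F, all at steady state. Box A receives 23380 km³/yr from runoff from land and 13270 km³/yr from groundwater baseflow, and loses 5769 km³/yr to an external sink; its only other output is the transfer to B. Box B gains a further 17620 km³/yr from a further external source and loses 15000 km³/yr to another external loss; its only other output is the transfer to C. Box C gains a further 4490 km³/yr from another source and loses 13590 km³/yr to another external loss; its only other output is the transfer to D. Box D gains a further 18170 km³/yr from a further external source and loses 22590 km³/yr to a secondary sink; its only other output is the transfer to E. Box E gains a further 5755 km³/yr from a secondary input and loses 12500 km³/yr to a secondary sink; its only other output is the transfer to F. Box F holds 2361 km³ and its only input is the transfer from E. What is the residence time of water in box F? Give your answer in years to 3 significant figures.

0.178 yr

Box A: F(A→B) = (23380 + 13270) − 5769 = 30881 km³/yr.
Box B: F(B→C) = (30881 + 17620) − 15000 = 33501 km³/yr.
Box C: F(C→D) = (33501 + 4490) − 13590 = 24401 km³/yr.
Box D: F(D→E) = (24401 + 18170) − 22590 = 19981 km³/yr.
Box E: F(E→F) = (19981 + 5755) − 12500 = 13236 km³/yr.
Box F throughput = its input = 13236 km³/yr; τ = 2361 / 13236 = 0.1784 yr.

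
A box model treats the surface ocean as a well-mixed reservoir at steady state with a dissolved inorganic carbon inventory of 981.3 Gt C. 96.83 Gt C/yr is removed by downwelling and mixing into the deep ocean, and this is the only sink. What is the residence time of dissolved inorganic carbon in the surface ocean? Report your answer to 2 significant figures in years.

10 yr

τ = M / F = 981.3 / 96.83 = 10.13 yr.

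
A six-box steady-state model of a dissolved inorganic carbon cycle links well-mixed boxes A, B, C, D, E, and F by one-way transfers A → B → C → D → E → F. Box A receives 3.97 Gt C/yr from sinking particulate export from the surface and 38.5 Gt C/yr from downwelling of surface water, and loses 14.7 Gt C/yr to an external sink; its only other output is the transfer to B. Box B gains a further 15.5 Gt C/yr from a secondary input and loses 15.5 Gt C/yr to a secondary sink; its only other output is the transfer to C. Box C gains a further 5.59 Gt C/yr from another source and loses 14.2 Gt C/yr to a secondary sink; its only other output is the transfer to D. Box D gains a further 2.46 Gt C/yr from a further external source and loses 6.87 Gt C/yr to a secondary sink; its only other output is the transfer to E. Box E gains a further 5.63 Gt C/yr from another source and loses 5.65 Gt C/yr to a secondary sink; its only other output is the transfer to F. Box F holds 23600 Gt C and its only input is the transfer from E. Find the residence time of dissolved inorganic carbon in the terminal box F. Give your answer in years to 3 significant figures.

Box A: F(A→B) = (3.97 + 38.5) − 14.7 = 27.770 Gt C/yr.
Box B: F(B→C) = (27.770 + 15.5) − 15.5 = 27.770 Gt C/yr.
Box C: F(C→D) = (27.770 + 5.59) − 14.2 = 19.160 Gt C/yr.
Box D: F(D→E) = (19.160 + 2.46) − 6.87 = 14.750 Gt C/yr.
Box E: F(E→F) = (14.750 + 5.63) − 5.65 = 14.730 Gt C/yr.
Box F throughput = its input = 14.730 Gt C/yr; τ = 23600 / 14.730 = 1602 yr.

1600 yr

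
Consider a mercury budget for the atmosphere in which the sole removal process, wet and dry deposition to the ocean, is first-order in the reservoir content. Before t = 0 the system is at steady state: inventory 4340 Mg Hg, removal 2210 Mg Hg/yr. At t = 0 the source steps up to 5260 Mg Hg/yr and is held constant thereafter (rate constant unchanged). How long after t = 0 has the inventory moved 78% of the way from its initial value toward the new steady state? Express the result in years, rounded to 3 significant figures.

τ = M₀/F₀ = 4340/2210 = 1.964 yr.
The remaining gap fraction is e^(−t/τ); 78% covered ⇒ e^(−t/τ) = 0.220.
t = −τ ln(0.220) = 1.964 × 1.514 = 2.973 yr.

2.97 yr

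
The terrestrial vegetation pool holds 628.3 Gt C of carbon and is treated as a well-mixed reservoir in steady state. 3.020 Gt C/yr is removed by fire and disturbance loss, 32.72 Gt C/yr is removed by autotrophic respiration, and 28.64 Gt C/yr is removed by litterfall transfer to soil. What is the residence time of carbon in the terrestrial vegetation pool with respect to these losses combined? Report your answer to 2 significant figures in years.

9.8 yr

Total removal = 3.020 + 32.72 + 28.64 = 64.380 Gt C/yr.
τ = M / ΣF_out = 628.3 / 64.380 = 9.759 yr.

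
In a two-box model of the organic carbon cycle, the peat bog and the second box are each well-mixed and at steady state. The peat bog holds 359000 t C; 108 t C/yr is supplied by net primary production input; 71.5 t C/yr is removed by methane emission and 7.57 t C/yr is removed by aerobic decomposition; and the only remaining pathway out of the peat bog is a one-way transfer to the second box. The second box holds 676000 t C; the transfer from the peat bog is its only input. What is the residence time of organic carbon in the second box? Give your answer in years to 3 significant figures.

Balance the peat bog: ΣF_in = 108.00 t C/yr.
Transfer to the second box = ΣF_in − (71.5 + 7.57) = 28.930 t C/yr.
At steady state the output of the second box equals its input, 28.930 t C/yr.
τ = M / F = 676000 / 28.930 = 23370 yr.

23400 yr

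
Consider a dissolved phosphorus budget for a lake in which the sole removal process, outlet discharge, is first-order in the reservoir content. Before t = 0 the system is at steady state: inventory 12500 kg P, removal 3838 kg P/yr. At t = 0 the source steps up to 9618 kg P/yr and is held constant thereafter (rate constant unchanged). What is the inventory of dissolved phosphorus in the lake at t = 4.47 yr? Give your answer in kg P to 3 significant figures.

τ = M₀/F₀ = 12500/3838 = 3.257 yr; rate constant k = 1/τ.
New steady state M_∞ = F₁/k = F₁·τ = 9618 × 3.257 = 31325 kg P.
M(t) = M_∞ + (M₀ − M_∞)·e^(−t/τ); t/τ = 4.47/3.257 = 1.372, so e^(−t/τ) = 0.2535.
M(t) = 31325 − 18820 × 0.2535 = 26553 kg P.

26600 kg P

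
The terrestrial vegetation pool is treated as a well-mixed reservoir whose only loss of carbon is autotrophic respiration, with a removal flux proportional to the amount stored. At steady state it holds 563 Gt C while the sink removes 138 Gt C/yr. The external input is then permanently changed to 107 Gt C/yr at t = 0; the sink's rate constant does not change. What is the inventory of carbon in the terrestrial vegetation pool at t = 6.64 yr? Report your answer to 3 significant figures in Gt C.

τ = M₀/F₀ = 563/138 = 4.080 yr; rate constant k = 1/τ.
New steady state M_∞ = F₁/k = F₁·τ = 107 × 4.080 = 436.53 Gt C.
M(t) = M_∞ + (M₀ − M_∞)·e^(−t/τ); t/τ = 6.64/4.080 = 1.628, so e^(−t/τ) = 0.1964.
M(t) = 436.53 + 126.5 × 0.1964 = 461.37 Gt C.

461 Gt C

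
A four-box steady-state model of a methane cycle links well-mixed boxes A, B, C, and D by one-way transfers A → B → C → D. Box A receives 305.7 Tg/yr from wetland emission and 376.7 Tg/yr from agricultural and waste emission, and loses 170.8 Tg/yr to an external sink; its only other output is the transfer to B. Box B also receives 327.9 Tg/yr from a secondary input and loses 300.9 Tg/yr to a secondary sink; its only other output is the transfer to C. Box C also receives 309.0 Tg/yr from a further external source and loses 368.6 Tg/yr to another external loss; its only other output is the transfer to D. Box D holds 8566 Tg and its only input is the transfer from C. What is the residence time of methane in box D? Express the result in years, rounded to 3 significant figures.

Box A: F(A→B) = (305.7 + 376.7) − 170.8 = 511.60 Tg/yr.
Box B: F(B→C) = (511.60 + 327.9) − 300.9 = 538.60 Tg/yr.
Box C: F(C→D) = (538.60 + 309.0) − 368.6 = 479.00 Tg/yr.
Box D throughput = its input = 479.00 Tg/yr; τ = 8566 / 479.00 = 17.88 yr.

17.9 yr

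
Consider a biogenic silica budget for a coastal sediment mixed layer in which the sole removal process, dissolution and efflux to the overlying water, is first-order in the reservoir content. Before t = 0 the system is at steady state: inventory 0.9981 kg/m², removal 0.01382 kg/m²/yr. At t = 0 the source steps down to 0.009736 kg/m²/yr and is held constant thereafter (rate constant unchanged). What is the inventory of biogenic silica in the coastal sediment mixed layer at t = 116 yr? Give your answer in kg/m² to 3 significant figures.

The sink rate constant is k = F₀/M₀ = 0.01382/0.9981 = 0.01385 yr⁻¹.
Solving dM/dt = F₁ − kM with M(0) = M₀ gives M(t) = F₁/k + (M₀ − F₁/k)·e^(−kt).
F₁/k = 0.009736/0.01385 = 0.70315 kg/m²; kt = 0.01385 × 116 = 1.606, e^(−kt) = 0.2007.
M(116) = 0.70315 + (0.9981 − 0.70315) × 0.2007 = 0.70315 + 0.05918 = 0.76233 kg/m².

0.762 kg/m²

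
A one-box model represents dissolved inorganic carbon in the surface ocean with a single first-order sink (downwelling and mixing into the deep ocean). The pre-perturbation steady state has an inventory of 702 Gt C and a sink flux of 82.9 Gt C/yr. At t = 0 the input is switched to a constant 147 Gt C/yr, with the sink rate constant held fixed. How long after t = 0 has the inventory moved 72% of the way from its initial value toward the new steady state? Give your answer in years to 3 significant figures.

10.8 yr

τ = M₀/F₀ = 702/82.9 = 8.468 yr.
The remaining gap fraction is e^(−t/τ); 72% covered ⇒ e^(−t/τ) = 0.280.
t = −τ ln(0.280) = 8.468 × 1.273 = 10.78 yr.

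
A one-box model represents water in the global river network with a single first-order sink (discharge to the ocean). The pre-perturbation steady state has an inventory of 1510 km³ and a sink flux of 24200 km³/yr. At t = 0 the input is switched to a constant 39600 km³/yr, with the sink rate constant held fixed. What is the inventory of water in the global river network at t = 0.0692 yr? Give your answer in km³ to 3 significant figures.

2150 km³

τ = M₀/F₀ = 1510/24200 = 0.06240 yr; rate constant k = 1/τ.
New steady state M_∞ = F₁/k = F₁·τ = 39600 × 0.06240 = 2470.9 km³.
M(t) = M_∞ + (M₀ − M_∞)·e^(−t/τ); t/τ = 0.0692/0.06240 = 1.109, so e^(−t/τ) = 0.3299.
M(t) = 2470.9 − 960.9 × 0.3299 = 2153.9 km³.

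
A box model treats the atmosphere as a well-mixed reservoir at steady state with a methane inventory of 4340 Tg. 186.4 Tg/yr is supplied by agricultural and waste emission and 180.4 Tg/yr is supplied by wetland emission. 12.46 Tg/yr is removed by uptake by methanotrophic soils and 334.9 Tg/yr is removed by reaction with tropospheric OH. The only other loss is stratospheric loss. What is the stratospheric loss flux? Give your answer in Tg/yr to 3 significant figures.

19.4 Tg/yr

At steady state ΣF_in = ΣF_out.
ΣF_in = 186.4 + 180.4 = 366.80 Tg/yr.
Stratospheric loss flux = ΣF_in − (12.46 + 334.9) = 366.80 − 347.4 = 19.44 Tg/yr.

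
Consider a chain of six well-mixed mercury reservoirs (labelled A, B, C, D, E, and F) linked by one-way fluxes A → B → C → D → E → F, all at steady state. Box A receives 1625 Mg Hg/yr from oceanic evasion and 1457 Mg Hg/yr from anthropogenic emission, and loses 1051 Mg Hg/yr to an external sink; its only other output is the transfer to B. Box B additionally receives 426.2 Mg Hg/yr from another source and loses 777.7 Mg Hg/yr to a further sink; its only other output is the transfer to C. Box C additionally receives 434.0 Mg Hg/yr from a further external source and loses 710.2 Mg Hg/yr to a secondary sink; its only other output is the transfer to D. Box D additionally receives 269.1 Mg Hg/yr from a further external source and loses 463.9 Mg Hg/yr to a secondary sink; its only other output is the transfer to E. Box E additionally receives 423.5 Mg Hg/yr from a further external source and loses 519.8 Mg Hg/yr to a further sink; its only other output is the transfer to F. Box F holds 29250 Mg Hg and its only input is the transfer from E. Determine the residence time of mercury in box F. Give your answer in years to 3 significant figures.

Box A: F(A→B) = (1625 + 1457) − 1051 = 2031.0 Mg Hg/yr.
Box B: F(B→C) = (2031.0 + 426.2) − 777.7 = 1679.5 Mg Hg/yr.
Box C: F(C→D) = (1679.5 + 434.0) − 710.2 = 1403.3 Mg Hg/yr.
Box D: F(D→E) = (1403.3 + 269.1) − 463.9 = 1208.5 Mg Hg/yr.
Box E: F(E→F) = (1208.5 + 423.5) − 519.8 = 1112.2 Mg Hg/yr.
Box F throughput = its input = 1112.2 Mg Hg/yr; τ = 29250 / 1112.2 = 26.30 yr.

26.3 yr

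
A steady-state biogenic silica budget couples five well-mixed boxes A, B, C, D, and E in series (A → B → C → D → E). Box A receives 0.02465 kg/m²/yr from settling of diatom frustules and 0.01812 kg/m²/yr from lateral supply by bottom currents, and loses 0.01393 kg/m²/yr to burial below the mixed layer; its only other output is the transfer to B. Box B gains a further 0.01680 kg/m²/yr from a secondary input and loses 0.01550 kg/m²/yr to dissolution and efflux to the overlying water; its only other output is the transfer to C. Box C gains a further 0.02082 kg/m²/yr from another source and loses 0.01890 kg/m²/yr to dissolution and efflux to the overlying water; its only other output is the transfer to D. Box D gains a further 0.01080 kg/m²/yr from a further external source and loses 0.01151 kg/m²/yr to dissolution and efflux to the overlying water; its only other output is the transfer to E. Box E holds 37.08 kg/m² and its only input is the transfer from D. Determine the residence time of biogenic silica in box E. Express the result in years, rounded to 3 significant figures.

1180 yr

Box A: F(A→B) = (0.02465 + 0.01812) − 0.01393 = 0.028840 kg/m²/yr.
Box B: F(B→C) = (0.028840 + 0.01680) − 0.01550 = 0.030140 kg/m²/yr.
Box C: F(C→D) = (0.030140 + 0.02082) − 0.01890 = 0.032060 kg/m²/yr.
Box D: F(D→E) = (0.032060 + 0.01080) − 0.01151 = 0.031350 kg/m²/yr.
Box E throughput = its input = 0.031350 kg/m²/yr; τ = 37.08 / 0.031350 = 1183 yr.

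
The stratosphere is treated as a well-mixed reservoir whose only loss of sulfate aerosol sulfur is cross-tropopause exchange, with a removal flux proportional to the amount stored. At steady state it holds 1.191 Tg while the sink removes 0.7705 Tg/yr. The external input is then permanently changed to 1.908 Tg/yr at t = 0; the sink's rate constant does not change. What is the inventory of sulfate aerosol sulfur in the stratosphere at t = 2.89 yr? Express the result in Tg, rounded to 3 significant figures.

2.68 Tg

τ = M₀/F₀ = 1.191/0.7705 = 1.546 yr; rate constant k = 1/τ.
New steady state M_∞ = F₁/k = F₁·τ = 1.908 × 1.546 = 2.9493 Tg.
M(t) = M_∞ + (M₀ − M_∞)·e^(−t/τ); t/τ = 2.89/1.546 = 1.870, so e^(−t/τ) = 0.1542.
M(t) = 2.9493 − 1.758 × 0.1542 = 2.6782 Tg.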